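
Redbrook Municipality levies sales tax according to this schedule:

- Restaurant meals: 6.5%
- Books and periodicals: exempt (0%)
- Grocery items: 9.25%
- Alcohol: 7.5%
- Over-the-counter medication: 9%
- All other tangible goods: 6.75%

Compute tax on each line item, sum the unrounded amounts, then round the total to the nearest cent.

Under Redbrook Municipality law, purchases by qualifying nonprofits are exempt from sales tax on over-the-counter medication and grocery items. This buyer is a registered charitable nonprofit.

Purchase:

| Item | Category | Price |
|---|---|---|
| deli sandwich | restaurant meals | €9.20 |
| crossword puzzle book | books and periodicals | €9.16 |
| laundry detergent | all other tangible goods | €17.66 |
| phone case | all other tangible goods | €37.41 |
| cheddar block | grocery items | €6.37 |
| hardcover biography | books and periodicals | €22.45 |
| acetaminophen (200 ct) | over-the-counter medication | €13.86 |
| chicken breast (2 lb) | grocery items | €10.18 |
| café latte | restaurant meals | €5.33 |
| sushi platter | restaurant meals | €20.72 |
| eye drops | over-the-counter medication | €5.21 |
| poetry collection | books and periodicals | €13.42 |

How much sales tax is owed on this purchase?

Deli sandwich €9.20: restaurant meals → 6.5% → €0.598
Crossword puzzle book €9.16: books and periodicals → 0% → €0.00
Laundry detergent €17.66: all other tangible goods → 6.75% → €1.19205
Phone case €37.41: all other tangible goods → 6.75% → €2.525175
Cheddar block €6.37: grocery items, buyer-exempt → 0% → €0.00
Hardcover biography €22.45: books and periodicals → 0% → €0.00
Acetaminophen (200 ct) €13.86: over-the-counter medication, buyer-exempt → 0% → €0.00
Chicken breast (2 lb) €10.18: grocery items, buyer-exempt → 0% → €0.00
Café latte €5.33: restaurant meals → 6.5% → €0.34645
Sushi platter €20.72: restaurant meals → 6.5% → €1.3468
Eye drops €5.21: over-the-counter medication, buyer-exempt → 0% → €0.00
Poetry collection €13.42: books and periodicals → 0% → €0.00
Unrounded tax sum = €6.008475 → €6.01

€6.01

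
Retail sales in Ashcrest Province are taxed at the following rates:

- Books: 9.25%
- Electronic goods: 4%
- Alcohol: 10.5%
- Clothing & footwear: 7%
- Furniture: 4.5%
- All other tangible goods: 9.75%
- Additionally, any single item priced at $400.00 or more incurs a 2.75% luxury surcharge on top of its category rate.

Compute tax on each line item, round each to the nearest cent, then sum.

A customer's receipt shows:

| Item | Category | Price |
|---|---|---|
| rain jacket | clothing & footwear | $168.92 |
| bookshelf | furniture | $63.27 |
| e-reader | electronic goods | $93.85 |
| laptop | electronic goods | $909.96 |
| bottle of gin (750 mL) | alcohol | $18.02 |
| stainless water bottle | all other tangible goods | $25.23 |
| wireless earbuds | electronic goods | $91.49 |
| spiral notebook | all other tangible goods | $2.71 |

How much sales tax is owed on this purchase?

Rain jacket $168.92: clothing & footwear → 7% → $11.82
Bookshelf $63.27: furniture → 4.5% → $2.85
E-reader $93.85: electronic goods → 4% → $3.75
Laptop $909.96: electronic goods → 4% + 2.75% surcharge = 6.75% → $61.42
Bottle of gin (750 mL) $18.02: alcohol → 10.5% → $1.89
Stainless water bottle $25.23: all other tangible goods → 9.75% → $2.46
Wireless earbuds $91.49: electronic goods → 4% → $3.66
Spiral notebook $2.71: all other tangible goods → 9.75% → $0.26
Total tax = $11.82 + $2.85 + $3.75 + $61.42 + $1.89 + $2.46 + $3.66 + $0.26 = $88.11

$88.11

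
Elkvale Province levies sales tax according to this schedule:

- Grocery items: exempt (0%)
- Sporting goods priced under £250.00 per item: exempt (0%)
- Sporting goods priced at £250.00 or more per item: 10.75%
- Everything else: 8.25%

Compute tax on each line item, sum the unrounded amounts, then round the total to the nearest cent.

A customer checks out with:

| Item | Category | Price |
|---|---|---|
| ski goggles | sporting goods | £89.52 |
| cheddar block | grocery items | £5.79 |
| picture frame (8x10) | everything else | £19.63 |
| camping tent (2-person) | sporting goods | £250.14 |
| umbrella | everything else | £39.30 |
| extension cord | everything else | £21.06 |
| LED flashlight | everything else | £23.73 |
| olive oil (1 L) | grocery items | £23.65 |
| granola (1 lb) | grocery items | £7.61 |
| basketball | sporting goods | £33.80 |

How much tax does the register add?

£35.45

Ski goggles £89.52: sporting goods, under £250.00 → 0% → £0.00
Cheddar block £5.79: grocery items → 0% → £0.00
Picture frame (8x10) £19.63: everything else → 8.25% → £1.619475
Camping tent (2-person) £250.14: sporting goods, £250.00 or more → 10.75% → £26.89005
Umbrella £39.30: everything else → 8.25% → £3.24225
Extension cord £21.06: everything else → 8.25% → £1.73745
LED flashlight £23.73: everything else → 8.25% → £1.957725
Olive oil (1 L) £23.65: grocery items → 0% → £0.00
Granola (1 lb) £7.61: grocery items → 0% → £0.00
Basketball £33.80: sporting goods, under £250.00 → 0% → £0.00
Unrounded tax sum = £35.44695 → £35.45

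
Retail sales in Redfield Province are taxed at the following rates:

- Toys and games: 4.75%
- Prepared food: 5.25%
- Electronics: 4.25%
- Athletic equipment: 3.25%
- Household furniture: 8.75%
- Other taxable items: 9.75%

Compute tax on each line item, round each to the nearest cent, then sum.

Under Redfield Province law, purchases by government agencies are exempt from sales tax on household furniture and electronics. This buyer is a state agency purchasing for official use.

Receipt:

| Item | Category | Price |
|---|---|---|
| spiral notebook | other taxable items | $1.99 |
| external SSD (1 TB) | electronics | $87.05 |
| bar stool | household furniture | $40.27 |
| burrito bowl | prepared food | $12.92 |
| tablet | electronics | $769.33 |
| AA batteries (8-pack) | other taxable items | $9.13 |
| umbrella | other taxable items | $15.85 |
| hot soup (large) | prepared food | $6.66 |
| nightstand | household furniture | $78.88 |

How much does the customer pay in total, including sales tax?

$1025.74

Spiral notebook $1.99: other taxable items → 9.75% → $0.19
External SSD (1 TB) $87.05: electronics, buyer-exempt → 0% → $0.00
Bar stool $40.27: household furniture, buyer-exempt → 0% → $0.00
Burrito bowl $12.92: prepared food → 5.25% → $0.68
Tablet $769.33: electronics, buyer-exempt → 0% → $0.00
AA batteries (8-pack) $9.13: other taxable items → 9.75% → $0.89
Umbrella $15.85: other taxable items → 9.75% → $1.55
Hot soup (large) $6.66: prepared food → 5.25% → $0.35
Nightstand $78.88: household furniture, buyer-exempt → 0% → $0.00
Subtotal = $1022.08; tax = $3.66; total due = $1025.74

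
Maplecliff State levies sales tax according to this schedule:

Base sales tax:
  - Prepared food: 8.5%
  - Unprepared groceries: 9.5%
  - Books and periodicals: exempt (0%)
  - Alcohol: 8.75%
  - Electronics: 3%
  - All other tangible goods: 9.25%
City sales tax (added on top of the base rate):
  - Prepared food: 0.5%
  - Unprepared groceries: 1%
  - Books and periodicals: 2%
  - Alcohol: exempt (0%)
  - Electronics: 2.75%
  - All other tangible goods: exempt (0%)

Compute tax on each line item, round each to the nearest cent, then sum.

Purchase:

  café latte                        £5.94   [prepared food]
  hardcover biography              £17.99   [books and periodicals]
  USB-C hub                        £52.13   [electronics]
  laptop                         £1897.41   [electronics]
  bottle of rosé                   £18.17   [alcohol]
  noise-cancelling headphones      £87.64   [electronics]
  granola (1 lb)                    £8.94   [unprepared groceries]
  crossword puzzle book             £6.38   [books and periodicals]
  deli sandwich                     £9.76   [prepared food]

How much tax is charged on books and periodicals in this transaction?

£0.49

Hardcover biography £17.99: books and periodicals → 0% + 2% city = 2% → £0.36
Crossword puzzle book £6.38: books and periodicals → 0% + 2% city = 2% → £0.13
Tax on books and periodicals = £0.36 + £0.13 = £0.49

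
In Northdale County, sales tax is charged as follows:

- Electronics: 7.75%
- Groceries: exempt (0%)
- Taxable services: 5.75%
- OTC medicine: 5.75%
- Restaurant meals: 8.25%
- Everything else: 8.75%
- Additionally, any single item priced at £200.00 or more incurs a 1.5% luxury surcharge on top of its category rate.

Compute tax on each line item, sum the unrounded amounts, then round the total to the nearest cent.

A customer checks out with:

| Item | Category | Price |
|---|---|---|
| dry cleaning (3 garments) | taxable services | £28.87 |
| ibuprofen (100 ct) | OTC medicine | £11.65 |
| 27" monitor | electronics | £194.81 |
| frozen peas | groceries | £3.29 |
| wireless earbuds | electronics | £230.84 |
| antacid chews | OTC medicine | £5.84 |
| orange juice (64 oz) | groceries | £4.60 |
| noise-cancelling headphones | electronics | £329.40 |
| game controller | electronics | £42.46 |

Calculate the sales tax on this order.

Dry cleaning (3 garments) £28.87: taxable services → 5.75% → £1.660025
Ibuprofen (100 ct) £11.65: OTC medicine → 5.75% → £0.669875
27" monitor £194.81: electronics → 7.75% → £15.097775
Frozen peas £3.29: groceries → 0% → £0.00
Wireless earbuds £230.84: electronics → 7.75% + 1.5% surcharge = 9.25% → £21.3527
Antacid chews £5.84: OTC medicine → 5.75% → £0.3358
Orange juice (64 oz) £4.60: groceries → 0% → £0.00
Noise-cancelling headphones £329.40: electronics → 7.75% + 1.5% surcharge = 9.25% → £30.4695
Game controller £42.46: electronics → 7.75% → £3.29065
Unrounded tax sum = £72.876325 → £72.88

£72.88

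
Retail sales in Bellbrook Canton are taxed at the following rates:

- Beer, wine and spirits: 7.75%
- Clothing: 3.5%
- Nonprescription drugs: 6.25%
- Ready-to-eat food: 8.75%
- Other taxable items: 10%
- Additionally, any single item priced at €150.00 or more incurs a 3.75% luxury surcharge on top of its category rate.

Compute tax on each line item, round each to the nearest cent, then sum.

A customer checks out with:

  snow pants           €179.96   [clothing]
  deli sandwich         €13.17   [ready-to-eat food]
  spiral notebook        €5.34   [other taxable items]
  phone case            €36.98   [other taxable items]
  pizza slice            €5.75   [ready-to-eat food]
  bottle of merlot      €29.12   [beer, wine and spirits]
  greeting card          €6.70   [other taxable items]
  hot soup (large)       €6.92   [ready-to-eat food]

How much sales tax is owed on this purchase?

Snow pants €179.96: clothing → 3.5% + 3.75% surcharge = 7.25% → €13.05
Deli sandwich €13.17: ready-to-eat food → 8.75% → €1.15
Spiral notebook €5.34: other taxable items → 10% → €0.53
Phone case €36.98: other taxable items → 10% → €3.70
Pizza slice €5.75: ready-to-eat food → 8.75% → €0.50
Bottle of merlot €29.12: beer, wine and spirits → 7.75% → €2.26
Greeting card €6.70: other taxable items → 10% → €0.67
Hot soup (large) €6.92: ready-to-eat food → 8.75% → €0.61
Total tax = €13.05 + €1.15 + €0.53 + €3.70 + €0.50 + €2.26 + €0.67 + €0.61 = €22.47

€22.47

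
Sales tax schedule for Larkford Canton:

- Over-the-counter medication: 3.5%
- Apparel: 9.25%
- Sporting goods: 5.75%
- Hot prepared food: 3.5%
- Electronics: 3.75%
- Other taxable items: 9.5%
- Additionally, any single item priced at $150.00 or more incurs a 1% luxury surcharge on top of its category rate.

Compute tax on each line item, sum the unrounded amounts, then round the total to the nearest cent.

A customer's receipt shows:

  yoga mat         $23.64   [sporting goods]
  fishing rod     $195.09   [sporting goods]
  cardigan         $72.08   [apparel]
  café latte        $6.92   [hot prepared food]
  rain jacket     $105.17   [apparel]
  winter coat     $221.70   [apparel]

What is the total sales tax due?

$53.89

Yoga mat $23.64: sporting goods → 5.75% → $1.3593
Fishing rod $195.09: sporting goods → 5.75% + 1% surcharge = 6.75% → $13.168575
Cardigan $72.08: apparel → 9.25% → $6.6674
Café latte $6.92: hot prepared food → 3.5% → $0.2422
Rain jacket $105.17: apparel → 9.25% → $9.728225
Winter coat $221.70: apparel → 9.25% + 1% surcharge = 10.25% → $22.72425
Unrounded tax sum = $53.88995 → $53.89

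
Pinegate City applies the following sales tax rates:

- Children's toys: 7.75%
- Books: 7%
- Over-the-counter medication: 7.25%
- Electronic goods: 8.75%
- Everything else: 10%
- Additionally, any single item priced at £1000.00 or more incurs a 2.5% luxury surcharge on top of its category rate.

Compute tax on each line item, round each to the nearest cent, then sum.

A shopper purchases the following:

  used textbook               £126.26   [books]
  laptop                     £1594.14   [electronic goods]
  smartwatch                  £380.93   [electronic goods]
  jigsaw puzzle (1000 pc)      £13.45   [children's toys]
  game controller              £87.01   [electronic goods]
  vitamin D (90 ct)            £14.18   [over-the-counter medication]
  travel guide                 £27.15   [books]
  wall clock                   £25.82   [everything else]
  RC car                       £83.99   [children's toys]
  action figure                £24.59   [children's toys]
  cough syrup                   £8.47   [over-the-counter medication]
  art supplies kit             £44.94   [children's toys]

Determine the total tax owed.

Used textbook £126.26: books → 7% → £8.84
Laptop £1594.14: electronic goods → 8.75% + 2.5% surcharge = 11.25% → £179.34
Smartwatch £380.93: electronic goods → 8.75% → £33.33
Jigsaw puzzle (1000 pc) £13.45: children's toys → 7.75% → £1.04
Game controller £87.01: electronic goods → 8.75% → £7.61
Vitamin D (90 ct) £14.18: over-the-counter medication → 7.25% → £1.03
Travel guide £27.15: books → 7% → £1.90
Wall clock £25.82: everything else → 10% → £2.58
RC car £83.99: children's toys → 7.75% → £6.51
Action figure £24.59: children's toys → 7.75% → £1.91
Cough syrup £8.47: over-the-counter medication → 7.25% → £0.61
Art supplies kit £44.94: children's toys → 7.75% → £3.48
Total tax = £8.84 + £179.34 + £33.33 + £1.04 + £7.61 + £1.03 + £1.90 + £2.58 + £6.51 + £1.91 + £0.61 + £3.48 = £248.18

£248.18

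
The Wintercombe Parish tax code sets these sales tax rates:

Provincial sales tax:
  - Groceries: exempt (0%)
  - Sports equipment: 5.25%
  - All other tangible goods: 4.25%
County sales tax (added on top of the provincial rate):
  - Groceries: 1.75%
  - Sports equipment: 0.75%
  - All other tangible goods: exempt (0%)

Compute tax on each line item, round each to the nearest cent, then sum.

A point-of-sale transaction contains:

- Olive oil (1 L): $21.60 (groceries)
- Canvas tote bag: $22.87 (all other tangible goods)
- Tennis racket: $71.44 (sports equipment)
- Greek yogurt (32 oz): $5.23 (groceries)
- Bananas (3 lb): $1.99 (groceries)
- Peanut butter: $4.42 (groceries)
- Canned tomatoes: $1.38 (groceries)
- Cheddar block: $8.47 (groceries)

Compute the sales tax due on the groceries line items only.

Olive oil (1 L) $21.60: groceries → 0% + 1.75% county = 1.75% → $0.38
Greek yogurt (32 oz) $5.23: groceries → 0% + 1.75% county = 1.75% → $0.09
Bananas (3 lb) $1.99: groceries → 0% + 1.75% county = 1.75% → $0.03
Peanut butter $4.42: groceries → 0% + 1.75% county = 1.75% → $0.08
Canned tomatoes $1.38: groceries → 0% + 1.75% county = 1.75% → $0.02
Cheddar block $8.47: groceries → 0% + 1.75% county = 1.75% → $0.15
Tax on groceries = $0.38 + $0.09 + $0.03 + $0.08 + $0.02 + $0.15 = $0.75

$0.75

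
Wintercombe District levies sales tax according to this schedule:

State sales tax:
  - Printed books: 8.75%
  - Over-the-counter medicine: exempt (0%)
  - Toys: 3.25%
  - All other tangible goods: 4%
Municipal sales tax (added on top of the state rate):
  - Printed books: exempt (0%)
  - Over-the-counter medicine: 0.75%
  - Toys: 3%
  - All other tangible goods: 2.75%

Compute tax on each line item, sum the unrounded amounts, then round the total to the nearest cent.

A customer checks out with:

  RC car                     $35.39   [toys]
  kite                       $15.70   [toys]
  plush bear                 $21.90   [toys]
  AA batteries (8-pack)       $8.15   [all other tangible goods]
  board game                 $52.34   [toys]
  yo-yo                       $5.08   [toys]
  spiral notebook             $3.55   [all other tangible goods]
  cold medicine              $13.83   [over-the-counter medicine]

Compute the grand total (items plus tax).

RC car $35.39: toys → 3.25% + 3% municipal = 6.25% → $2.211875
Kite $15.70: toys → 3.25% + 3% municipal = 6.25% → $0.98125
Plush bear $21.90: toys → 3.25% + 3% municipal = 6.25% → $1.36875
AA batteries (8-pack) $8.15: all other tangible goods → 4% + 2.75% municipal = 6.75% → $0.550125
Board game $52.34: toys → 3.25% + 3% municipal = 6.25% → $3.27125
Yo-yo $5.08: toys → 3.25% + 3% municipal = 6.25% → $0.3175
Spiral notebook $3.55: all other tangible goods → 4% + 2.75% municipal = 6.75% → $0.239625
Cold medicine $13.83: over-the-counter medicine → 0% + 0.75% municipal = 0.75% → $0.103725
Subtotal = $155.94; unrounded tax = $9.0441 → $9.04; total due = $164.98

$164.98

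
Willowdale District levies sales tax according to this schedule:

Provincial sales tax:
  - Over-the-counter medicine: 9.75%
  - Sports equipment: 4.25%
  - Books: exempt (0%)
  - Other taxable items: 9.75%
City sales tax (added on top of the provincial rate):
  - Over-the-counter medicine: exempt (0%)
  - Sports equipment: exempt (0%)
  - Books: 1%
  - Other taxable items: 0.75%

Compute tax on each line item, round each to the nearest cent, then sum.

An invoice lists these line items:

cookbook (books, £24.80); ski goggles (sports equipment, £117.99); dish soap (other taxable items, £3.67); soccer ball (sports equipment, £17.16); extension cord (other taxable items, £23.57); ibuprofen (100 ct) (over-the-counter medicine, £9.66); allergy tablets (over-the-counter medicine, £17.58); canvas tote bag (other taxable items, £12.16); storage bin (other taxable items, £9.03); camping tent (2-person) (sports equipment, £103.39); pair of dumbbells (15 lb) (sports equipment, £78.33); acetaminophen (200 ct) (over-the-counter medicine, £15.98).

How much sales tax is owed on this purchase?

£23.01

Cookbook £24.80: books → 0% + 1% city = 1% → £0.25
Ski goggles £117.99: sports equipment → 4.25% + 0% city = 4.25% → £5.01
Dish soap £3.67: other taxable items → 9.75% + 0.75% city = 10.5% → £0.39
Soccer ball £17.16: sports equipment → 4.25% + 0% city = 4.25% → £0.73
Extension cord £23.57: other taxable items → 9.75% + 0.75% city = 10.5% → £2.47
Ibuprofen (100 ct) £9.66: over-the-counter medicine → 9.75% + 0% city = 9.75% → £0.94
Allergy tablets £17.58: over-the-counter medicine → 9.75% + 0% city = 9.75% → £1.71
Canvas tote bag £12.16: other taxable items → 9.75% + 0.75% city = 10.5% → £1.28
Storage bin £9.03: other taxable items → 9.75% + 0.75% city = 10.5% → £0.95
Camping tent (2-person) £103.39: sports equipment → 4.25% + 0% city = 4.25% → £4.39
Pair of dumbbells (15 lb) £78.33: sports equipment → 4.25% + 0% city = 4.25% → £3.33
Acetaminophen (200 ct) £15.98: over-the-counter medicine → 9.75% + 0% city = 9.75% → £1.56
Total tax = £0.25 + £5.01 + £0.39 + £0.73 + £2.47 + £0.94 + £1.71 + £1.28 + £0.95 + £4.39 + £3.33 + £1.56 = £23.01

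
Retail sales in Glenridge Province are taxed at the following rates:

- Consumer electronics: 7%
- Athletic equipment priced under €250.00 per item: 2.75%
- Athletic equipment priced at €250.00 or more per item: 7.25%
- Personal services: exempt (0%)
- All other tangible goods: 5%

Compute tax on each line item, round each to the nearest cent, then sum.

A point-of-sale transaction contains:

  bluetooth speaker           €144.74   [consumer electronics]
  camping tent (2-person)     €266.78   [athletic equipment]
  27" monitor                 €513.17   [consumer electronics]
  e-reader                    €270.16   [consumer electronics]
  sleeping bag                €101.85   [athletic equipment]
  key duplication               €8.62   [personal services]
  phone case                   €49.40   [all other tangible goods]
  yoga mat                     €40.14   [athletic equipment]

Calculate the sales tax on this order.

Bluetooth speaker €144.74: consumer electronics → 7% → €10.13
Camping tent (2-person) €266.78: athletic equipment, €250.00 or more → 7.25% → €19.34
27" monitor €513.17: consumer electronics → 7% → €35.92
E-reader €270.16: consumer electronics → 7% → €18.91
Sleeping bag €101.85: athletic equipment, under €250.00 → 2.75% → €2.80
Key duplication €8.62: personal services → 0% → €0.00
Phone case €49.40: all other tangible goods → 5% → €2.47
Yoga mat €40.14: athletic equipment, under €250.00 → 2.75% → €1.10
Total tax = €10.13 + €19.34 + €35.92 + €18.91 + €2.80 + €2.47 + €1.10 = €90.67

€90.67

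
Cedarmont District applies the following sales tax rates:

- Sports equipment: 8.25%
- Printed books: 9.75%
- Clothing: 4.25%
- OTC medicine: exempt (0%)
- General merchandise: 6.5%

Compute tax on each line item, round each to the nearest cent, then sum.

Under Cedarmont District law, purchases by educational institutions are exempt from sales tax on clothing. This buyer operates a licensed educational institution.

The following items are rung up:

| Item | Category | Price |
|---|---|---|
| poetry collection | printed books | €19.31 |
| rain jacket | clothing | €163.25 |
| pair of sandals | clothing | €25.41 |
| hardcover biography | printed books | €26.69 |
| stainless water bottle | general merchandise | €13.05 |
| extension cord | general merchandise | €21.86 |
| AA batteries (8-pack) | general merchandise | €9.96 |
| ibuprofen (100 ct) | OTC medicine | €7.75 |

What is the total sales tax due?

€7.40

Poetry collection €19.31: printed books → 9.75% → €1.88
Rain jacket €163.25: clothing, buyer-exempt → 0% → €0.00
Pair of sandals €25.41: clothing, buyer-exempt → 0% → €0.00
Hardcover biography €26.69: printed books → 9.75% → €2.60
Stainless water bottle €13.05: general merchandise → 6.5% → €0.85
Extension cord €21.86: general merchandise → 6.5% → €1.42
AA batteries (8-pack) €9.96: general merchandise → 6.5% → €0.65
Ibuprofen (100 ct) €7.75: OTC medicine → 0% → €0.00
Total tax = €1.88 + €2.60 + €0.85 + €1.42 + €0.65 = €7.40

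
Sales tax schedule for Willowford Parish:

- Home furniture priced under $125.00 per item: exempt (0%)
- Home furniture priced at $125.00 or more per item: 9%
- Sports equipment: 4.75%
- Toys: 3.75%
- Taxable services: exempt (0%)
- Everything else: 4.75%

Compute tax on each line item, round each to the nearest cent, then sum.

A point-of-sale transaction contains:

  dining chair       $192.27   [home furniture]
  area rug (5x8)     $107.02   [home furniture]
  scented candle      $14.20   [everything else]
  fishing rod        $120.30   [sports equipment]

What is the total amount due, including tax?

$457.47

Dining chair $192.27: home furniture, $125.00 or more → 9% → $17.30
Area rug (5x8) $107.02: home furniture, under $125.00 → 0% → $0.00
Scented candle $14.20: everything else → 4.75% → $0.67
Fishing rod $120.30: sports equipment → 4.75% → $5.71
Subtotal = $433.79; tax = $23.68; total due = $457.47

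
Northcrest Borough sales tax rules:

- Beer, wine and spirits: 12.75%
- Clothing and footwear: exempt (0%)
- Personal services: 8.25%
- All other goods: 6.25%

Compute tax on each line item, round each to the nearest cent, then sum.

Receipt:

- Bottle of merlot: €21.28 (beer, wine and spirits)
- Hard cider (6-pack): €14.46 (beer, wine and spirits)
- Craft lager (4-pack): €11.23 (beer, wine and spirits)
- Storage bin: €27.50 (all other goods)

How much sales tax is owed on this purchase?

Bottle of merlot €21.28: beer, wine and spirits → 12.75% → €2.71
Hard cider (6-pack) €14.46: beer, wine and spirits → 12.75% → €1.84
Craft lager (4-pack) €11.23: beer, wine and spirits → 12.75% → €1.43
Storage bin €27.50: all other goods → 6.25% → €1.72
Total tax = €2.71 + €1.84 + €1.43 + €1.72 = €7.70

€7.70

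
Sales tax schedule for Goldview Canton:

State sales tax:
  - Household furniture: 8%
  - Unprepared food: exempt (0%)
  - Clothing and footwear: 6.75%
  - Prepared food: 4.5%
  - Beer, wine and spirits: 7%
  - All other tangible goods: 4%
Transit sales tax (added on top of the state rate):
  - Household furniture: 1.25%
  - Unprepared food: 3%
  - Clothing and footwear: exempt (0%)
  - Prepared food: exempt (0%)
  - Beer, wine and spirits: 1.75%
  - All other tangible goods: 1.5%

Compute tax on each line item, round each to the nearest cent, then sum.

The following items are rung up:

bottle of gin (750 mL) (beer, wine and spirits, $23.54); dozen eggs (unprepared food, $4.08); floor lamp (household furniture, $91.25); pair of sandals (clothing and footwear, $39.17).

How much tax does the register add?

Bottle of gin (750 mL) $23.54: beer, wine and spirits → 7% + 1.75% transit = 8.75% → $2.06
Dozen eggs $4.08: unprepared food → 0% + 3% transit = 3% → $0.12
Floor lamp $91.25: household furniture → 8% + 1.25% transit = 9.25% → $8.44
Pair of sandals $39.17: clothing and footwear → 6.75% + 0% transit = 6.75% → $2.64
Total tax = $2.06 + $0.12 + $8.44 + $2.64 = $13.26

$13.26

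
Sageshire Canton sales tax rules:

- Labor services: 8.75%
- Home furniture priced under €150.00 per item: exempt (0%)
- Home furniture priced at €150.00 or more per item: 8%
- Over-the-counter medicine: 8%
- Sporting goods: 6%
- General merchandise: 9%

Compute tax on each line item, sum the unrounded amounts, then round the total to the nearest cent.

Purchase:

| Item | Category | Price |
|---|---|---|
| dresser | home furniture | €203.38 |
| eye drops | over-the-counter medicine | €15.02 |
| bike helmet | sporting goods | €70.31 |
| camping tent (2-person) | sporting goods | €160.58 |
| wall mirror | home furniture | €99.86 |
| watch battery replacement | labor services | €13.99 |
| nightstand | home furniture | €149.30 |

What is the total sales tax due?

€32.55

Dresser €203.38: home furniture, €150.00 or more → 8% → €16.2704
Eye drops €15.02: over-the-counter medicine → 8% → €1.2016
Bike helmet €70.31: sporting goods → 6% → €4.2186
Camping tent (2-person) €160.58: sporting goods → 6% → €9.6348
Wall mirror €99.86: home furniture, under €150.00 → 0% → €0.00
Watch battery replacement €13.99: labor services → 8.75% → €1.224125
Nightstand €149.30: home furniture, under €150.00 → 0% → €0.00
Unrounded tax sum = €32.549525 → €32.55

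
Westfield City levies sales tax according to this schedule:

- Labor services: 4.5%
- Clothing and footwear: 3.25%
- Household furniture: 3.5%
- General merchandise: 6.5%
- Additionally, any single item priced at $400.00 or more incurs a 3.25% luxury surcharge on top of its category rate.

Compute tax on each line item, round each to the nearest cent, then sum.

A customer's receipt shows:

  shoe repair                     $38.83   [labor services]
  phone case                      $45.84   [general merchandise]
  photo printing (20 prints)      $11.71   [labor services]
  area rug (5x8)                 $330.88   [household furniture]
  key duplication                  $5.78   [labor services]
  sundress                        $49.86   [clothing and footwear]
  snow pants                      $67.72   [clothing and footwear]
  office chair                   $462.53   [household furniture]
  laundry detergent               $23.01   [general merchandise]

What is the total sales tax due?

Shoe repair $38.83: labor services → 4.5% → $1.75
Phone case $45.84: general merchandise → 6.5% → $2.98
Photo printing (20 prints) $11.71: labor services → 4.5% → $0.53
Area rug (5x8) $330.88: household furniture → 3.5% → $11.58
Key duplication $5.78: labor services → 4.5% → $0.26
Sundress $49.86: clothing and footwear → 3.25% → $1.62
Snow pants $67.72: clothing and footwear → 3.25% → $2.20
Office chair $462.53: household furniture → 3.5% + 3.25% surcharge = 6.75% → $31.22
Laundry detergent $23.01: general merchandise → 6.5% → $1.50
Total tax = $1.75 + $2.98 + $0.53 + $11.58 + $0.26 + $1.62 + $2.20 + $31.22 + $1.50 = $53.64

$53.64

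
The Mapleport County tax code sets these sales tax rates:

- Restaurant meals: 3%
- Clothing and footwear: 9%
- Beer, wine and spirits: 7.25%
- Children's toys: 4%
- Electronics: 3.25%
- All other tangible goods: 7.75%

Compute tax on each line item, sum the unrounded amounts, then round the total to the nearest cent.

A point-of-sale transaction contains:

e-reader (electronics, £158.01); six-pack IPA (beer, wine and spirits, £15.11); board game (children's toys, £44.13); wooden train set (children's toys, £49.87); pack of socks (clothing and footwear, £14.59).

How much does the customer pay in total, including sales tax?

E-reader £158.01: electronics → 3.25% → £5.135325
Six-pack IPA £15.11: beer, wine and spirits → 7.25% → £1.095475
Board game £44.13: children's toys → 4% → £1.7652
Wooden train set £49.87: children's toys → 4% → £1.9948
Pack of socks £14.59: clothing and footwear → 9% → £1.3131
Subtotal = £281.71; unrounded tax = £11.3039 → £11.30; total due = £293.01

£293.01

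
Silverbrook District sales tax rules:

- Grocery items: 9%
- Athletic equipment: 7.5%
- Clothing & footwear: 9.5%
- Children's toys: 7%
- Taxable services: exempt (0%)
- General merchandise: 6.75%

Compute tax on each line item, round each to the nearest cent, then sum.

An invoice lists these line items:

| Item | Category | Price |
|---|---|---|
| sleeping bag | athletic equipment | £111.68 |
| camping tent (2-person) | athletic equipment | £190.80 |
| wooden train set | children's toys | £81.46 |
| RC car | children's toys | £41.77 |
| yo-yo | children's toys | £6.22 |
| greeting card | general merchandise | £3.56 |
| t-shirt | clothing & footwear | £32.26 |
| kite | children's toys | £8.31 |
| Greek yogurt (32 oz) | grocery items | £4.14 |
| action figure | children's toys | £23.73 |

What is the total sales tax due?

Sleeping bag £111.68: athletic equipment → 7.5% → £8.38
Camping tent (2-person) £190.80: athletic equipment → 7.5% → £14.31
Wooden train set £81.46: children's toys → 7% → £5.70
RC car £41.77: children's toys → 7% → £2.92
Yo-yo £6.22: children's toys → 7% → £0.44
Greeting card £3.56: general merchandise → 6.75% → £0.24
T-shirt £32.26: clothing & footwear → 9.5% → £3.06
Kite £8.31: children's toys → 7% → £0.58
Greek yogurt (32 oz) £4.14: grocery items → 9% → £0.37
Action figure £23.73: children's toys → 7% → £1.66
Total tax = £8.38 + £14.31 + £5.70 + £2.92 + £0.44 + £0.24 + £3.06 + £0.58 + £0.37 + £1.66 = £37.66

£37.66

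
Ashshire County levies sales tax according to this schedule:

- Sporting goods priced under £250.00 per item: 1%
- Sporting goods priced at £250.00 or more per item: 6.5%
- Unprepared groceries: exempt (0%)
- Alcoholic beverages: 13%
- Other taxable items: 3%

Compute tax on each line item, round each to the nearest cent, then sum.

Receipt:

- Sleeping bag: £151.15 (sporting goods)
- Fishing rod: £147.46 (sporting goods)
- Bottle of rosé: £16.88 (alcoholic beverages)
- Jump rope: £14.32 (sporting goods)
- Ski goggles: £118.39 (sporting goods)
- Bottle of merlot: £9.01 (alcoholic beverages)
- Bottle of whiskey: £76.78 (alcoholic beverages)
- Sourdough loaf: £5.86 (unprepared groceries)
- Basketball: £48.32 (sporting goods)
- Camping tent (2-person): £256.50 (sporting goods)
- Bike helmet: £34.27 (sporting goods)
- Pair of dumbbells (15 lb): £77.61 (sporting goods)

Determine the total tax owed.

Sleeping bag £151.15: sporting goods, under £250.00 → 1% → £1.51
Fishing rod £147.46: sporting goods, under £250.00 → 1% → £1.47
Bottle of rosé £16.88: alcoholic beverages → 13% → £2.19
Jump rope £14.32: sporting goods, under £250.00 → 1% → £0.14
Ski goggles £118.39: sporting goods, under £250.00 → 1% → £1.18
Bottle of merlot £9.01: alcoholic beverages → 13% → £1.17
Bottle of whiskey £76.78: alcoholic beverages → 13% → £9.98
Sourdough loaf £5.86: unprepared groceries → 0% → £0.00
Basketball £48.32: sporting goods, under £250.00 → 1% → £0.48
Camping tent (2-person) £256.50: sporting goods, £250.00 or more → 6.5% → £16.67
Bike helmet £34.27: sporting goods, under £250.00 → 1% → £0.34
Pair of dumbbells (15 lb) £77.61: sporting goods, under £250.00 → 1% → £0.78
Total tax = £1.51 + £1.47 + £2.19 + £0.14 + £1.18 + £1.17 + £9.98 + £0.48 + £16.67 + £0.34 + £0.78 = £35.91

£35.91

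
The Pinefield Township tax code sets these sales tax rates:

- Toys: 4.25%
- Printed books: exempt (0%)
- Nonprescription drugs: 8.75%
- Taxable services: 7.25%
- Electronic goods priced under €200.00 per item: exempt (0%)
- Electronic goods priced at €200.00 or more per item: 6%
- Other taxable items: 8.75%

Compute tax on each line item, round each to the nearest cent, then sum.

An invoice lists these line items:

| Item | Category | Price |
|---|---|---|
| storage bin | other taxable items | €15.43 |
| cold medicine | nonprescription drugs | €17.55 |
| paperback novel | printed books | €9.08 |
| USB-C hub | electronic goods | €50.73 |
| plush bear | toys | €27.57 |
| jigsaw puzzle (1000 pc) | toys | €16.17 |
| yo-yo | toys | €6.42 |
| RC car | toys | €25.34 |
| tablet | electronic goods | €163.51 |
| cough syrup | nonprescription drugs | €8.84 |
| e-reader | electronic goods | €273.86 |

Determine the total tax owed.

Storage bin €15.43: other taxable items → 8.75% → €1.35
Cold medicine €17.55: nonprescription drugs → 8.75% → €1.54
Paperback novel €9.08: printed books → 0% → €0.00
USB-C hub €50.73: electronic goods, under €200.00 → 0% → €0.00
Plush bear €27.57: toys → 4.25% → €1.17
Jigsaw puzzle (1000 pc) €16.17: toys → 4.25% → €0.69
Yo-yo €6.42: toys → 4.25% → €0.27
RC car €25.34: toys → 4.25% → €1.08
Tablet €163.51: electronic goods, under €200.00 → 0% → €0.00
Cough syrup €8.84: nonprescription drugs → 8.75% → €0.77
E-reader €273.86: electronic goods, €200.00 or more → 6% → €16.43
Total tax = €1.35 + €1.54 + €1.17 + €0.69 + €0.27 + €1.08 + €0.77 + €16.43 = €23.30

€23.30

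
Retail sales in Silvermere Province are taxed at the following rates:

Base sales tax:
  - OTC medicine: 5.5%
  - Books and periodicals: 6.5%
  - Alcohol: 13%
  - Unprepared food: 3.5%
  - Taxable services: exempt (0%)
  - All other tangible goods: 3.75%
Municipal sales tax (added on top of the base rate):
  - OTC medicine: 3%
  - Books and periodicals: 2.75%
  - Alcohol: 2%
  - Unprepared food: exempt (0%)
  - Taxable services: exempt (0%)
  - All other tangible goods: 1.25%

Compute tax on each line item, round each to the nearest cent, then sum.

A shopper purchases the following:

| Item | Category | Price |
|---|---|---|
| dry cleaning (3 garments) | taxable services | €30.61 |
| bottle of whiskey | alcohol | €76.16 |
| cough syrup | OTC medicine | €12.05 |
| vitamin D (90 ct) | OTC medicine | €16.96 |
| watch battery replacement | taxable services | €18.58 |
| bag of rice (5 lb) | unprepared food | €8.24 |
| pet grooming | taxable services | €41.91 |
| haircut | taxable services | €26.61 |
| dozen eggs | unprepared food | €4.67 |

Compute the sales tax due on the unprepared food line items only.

€0.45

Bag of rice (5 lb) €8.24: unprepared food → 3.5% + 0% municipal = 3.5% → €0.29
Dozen eggs €4.67: unprepared food → 3.5% + 0% municipal = 3.5% → €0.16
Tax on unprepared food = €0.29 + €0.16 = €0.45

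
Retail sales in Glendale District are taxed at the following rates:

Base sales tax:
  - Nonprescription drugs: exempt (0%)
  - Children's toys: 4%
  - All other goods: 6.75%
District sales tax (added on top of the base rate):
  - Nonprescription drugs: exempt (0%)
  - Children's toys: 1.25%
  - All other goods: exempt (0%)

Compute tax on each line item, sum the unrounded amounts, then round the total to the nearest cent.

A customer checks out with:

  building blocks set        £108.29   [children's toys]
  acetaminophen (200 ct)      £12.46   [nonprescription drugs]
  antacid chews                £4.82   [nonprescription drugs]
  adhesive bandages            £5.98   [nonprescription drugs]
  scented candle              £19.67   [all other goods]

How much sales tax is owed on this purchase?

Building blocks set £108.29: children's toys → 4% + 1.25% district = 5.25% → £5.685225
Acetaminophen (200 ct) £12.46: nonprescription drugs → 0% + 0% district = 0% → £0.00
Antacid chews £4.82: nonprescription drugs → 0% + 0% district = 0% → £0.00
Adhesive bandages £5.98: nonprescription drugs → 0% + 0% district = 0% → £0.00
Scented candle £19.67: all other goods → 6.75% + 0% district = 6.75% → £1.327725
Unrounded tax sum = £7.01295 → £7.01

£7.01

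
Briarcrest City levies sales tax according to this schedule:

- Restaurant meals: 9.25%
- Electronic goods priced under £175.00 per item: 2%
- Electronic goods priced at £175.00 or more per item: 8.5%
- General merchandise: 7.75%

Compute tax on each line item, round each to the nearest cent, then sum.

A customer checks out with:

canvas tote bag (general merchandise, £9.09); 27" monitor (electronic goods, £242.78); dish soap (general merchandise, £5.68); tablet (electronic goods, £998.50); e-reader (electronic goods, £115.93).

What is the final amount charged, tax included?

Canvas tote bag £9.09: general merchandise → 7.75% → £0.70
27" monitor £242.78: electronic goods, £175.00 or more → 8.5% → £20.64
Dish soap £5.68: general merchandise → 7.75% → £0.44
Tablet £998.50: electronic goods, £175.00 or more → 8.5% → £84.87
E-reader £115.93: electronic goods, under £175.00 → 2% → £2.32
Subtotal = £1371.98; tax = £108.97; total due = £1480.95

£1480.95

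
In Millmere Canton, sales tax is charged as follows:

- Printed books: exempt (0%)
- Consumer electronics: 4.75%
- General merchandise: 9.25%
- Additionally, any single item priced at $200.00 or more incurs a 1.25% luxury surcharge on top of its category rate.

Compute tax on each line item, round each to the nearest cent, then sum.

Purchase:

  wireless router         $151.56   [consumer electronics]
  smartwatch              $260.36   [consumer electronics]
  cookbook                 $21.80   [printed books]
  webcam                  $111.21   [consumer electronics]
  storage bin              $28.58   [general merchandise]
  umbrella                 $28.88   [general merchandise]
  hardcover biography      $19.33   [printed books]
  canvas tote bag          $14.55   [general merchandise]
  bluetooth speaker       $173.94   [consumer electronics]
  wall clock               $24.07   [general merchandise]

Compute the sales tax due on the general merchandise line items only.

Storage bin $28.58: general merchandise → 9.25% → $2.64
Umbrella $28.88: general merchandise → 9.25% → $2.67
Canvas tote bag $14.55: general merchandise → 9.25% → $1.35
Wall clock $24.07: general merchandise → 9.25% → $2.23
Tax on general merchandise = $2.64 + $2.67 + $1.35 + $2.23 = $8.89

$8.89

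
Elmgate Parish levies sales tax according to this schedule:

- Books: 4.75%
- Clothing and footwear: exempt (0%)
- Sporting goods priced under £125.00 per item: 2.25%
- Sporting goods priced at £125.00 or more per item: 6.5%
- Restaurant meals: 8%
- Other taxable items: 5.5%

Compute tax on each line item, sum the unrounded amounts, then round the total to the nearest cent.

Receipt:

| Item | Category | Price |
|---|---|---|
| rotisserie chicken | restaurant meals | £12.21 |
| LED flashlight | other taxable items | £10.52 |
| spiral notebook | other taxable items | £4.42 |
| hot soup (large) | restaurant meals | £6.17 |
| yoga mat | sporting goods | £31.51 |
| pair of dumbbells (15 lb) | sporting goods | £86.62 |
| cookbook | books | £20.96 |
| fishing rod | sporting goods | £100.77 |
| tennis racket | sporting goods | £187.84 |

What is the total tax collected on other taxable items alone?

LED flashlight £10.52: other taxable items → 5.5% → £0.5786
Spiral notebook £4.42: other taxable items → 5.5% → £0.2431
Tax on other taxable items: unrounded sum = £0.8217 → £0.82

£0.82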